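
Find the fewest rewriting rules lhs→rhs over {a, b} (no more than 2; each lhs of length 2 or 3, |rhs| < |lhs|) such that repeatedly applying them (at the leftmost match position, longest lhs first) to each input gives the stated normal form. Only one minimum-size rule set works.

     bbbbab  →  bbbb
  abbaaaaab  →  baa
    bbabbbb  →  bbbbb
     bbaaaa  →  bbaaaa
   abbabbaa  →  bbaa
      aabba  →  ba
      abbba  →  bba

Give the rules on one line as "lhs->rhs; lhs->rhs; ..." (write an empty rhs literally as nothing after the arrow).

aab->ba; ab->

  | bbbbab => bbbb
  | abbaaaaab => baaaaab => baaaba => babaa => baa
  | bbabbbb => bbbbb
  | bbaaaa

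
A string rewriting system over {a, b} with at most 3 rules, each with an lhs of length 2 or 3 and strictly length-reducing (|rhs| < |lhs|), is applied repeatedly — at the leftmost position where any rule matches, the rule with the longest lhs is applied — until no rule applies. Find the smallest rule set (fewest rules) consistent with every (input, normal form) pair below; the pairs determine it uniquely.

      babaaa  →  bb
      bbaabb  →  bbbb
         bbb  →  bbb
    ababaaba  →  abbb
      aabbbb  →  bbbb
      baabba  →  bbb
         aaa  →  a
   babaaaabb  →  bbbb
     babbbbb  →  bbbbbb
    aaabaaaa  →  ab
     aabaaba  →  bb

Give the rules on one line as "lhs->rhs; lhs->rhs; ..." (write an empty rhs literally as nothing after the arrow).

aa->; ba->b

  | babaaa => bbaaa => bbaa => bba => bb
  | bbaabb => bbabb => bbbb
  | bbb
  | ababaaba => abbaaba => abbaba => abbba => abbb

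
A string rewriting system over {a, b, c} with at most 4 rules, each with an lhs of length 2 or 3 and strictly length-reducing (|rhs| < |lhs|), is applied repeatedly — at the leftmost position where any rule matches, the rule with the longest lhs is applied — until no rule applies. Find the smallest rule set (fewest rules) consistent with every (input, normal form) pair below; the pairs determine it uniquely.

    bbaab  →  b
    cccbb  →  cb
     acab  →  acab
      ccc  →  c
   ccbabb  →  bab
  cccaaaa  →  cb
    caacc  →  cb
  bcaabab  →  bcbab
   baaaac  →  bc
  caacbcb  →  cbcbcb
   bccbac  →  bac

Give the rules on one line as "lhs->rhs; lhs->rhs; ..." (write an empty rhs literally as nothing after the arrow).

  | bbaab => baab => bbb => bb => b
  | cccbb => cbb => cb
  | acab
  | ccc => c

aa->b; bb->b; cc->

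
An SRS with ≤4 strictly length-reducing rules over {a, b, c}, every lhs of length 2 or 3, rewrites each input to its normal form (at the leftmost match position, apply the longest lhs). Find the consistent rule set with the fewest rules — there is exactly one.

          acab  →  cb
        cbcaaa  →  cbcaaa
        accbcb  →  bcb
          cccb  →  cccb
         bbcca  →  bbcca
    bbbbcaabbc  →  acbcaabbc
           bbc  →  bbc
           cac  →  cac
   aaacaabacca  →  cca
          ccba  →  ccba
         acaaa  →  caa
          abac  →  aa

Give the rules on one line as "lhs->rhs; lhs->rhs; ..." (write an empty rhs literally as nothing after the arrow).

  | acab => cb
  | cbcaaa
  | accbcb => bcb
  | cccb

aca->c; acc->; bac->a; bbb->ac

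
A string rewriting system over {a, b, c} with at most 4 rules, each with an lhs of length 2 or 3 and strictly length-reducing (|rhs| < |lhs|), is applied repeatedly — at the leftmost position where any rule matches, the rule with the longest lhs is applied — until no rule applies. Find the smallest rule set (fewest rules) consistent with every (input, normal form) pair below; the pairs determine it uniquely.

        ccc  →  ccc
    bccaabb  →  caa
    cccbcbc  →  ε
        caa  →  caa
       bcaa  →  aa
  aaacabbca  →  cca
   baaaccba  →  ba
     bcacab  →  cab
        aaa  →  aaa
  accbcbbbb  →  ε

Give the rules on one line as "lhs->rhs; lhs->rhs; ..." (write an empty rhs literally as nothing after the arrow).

  | ccc
  | bccaabb => caabb => caa
  | cccbcbc => ccbcbc => cbcbc => bcbc => bc => ε
  | caa

ac->c; bb->; bc->; cb->b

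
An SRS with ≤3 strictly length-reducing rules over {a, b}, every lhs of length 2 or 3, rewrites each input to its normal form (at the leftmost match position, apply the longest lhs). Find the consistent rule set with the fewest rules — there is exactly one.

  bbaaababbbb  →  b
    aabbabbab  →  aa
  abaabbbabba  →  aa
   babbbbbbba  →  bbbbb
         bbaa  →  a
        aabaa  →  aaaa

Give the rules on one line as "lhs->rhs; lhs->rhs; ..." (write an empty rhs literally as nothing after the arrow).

ab->a; abb->b; bba->

  | bbaaababbbb => aababbbb => aaabbbb => aabbb => abb => b
  | aabbabbab => ababbab => aabbab => abab => aab => aa
  | abaabbbabba => aaabbbabba => aabbabba => ababba => aabba => aba => aa
  | babbbbbbba => bbbbbbba => bbbbb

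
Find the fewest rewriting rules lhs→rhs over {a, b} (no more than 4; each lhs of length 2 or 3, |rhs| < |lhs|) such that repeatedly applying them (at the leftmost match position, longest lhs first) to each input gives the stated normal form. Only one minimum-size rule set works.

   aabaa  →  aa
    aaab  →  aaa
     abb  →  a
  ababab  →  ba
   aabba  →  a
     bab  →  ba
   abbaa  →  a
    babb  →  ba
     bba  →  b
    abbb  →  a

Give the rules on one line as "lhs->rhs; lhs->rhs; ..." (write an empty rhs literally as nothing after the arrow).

  | aabaa => aa
  | aaab => aaa
  | abb => ab => a
  | ababab => bab => ba

ab->a; aba->; bba->b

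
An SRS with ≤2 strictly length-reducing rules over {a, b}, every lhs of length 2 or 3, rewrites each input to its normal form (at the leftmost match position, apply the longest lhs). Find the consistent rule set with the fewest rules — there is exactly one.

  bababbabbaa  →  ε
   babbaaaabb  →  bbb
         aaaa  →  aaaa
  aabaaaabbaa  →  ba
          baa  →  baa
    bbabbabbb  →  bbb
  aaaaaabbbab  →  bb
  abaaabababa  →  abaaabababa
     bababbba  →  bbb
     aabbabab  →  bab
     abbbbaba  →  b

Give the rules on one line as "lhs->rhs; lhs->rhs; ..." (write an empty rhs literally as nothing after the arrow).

abb->bb; bba->

  | bababbabbaa => babbbabbaa => bbbbabbaa => bbbbaa => bba => ε
  | babbaaaabb => bbbaaaabb => baaabb => baabb => babb => bbb
  | aaaa
  | aabaaaabbaa => aabaaabbaa => aabaabbaa => aababbaa => aabbbaa => abbbaa => bbbaa => ba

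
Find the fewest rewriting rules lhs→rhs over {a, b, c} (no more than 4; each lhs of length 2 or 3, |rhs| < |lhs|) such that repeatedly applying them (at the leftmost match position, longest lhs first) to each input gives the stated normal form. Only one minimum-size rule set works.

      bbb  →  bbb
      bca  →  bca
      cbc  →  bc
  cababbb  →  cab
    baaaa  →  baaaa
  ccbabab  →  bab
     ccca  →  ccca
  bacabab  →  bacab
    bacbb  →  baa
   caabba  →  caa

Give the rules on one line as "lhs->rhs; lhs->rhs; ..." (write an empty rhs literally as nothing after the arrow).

aba->a; abb->ab; cb->b; cbb->a

  | bbb
  | bca
  | cbc => bc
  | cababbb => cabbb => cabb => cab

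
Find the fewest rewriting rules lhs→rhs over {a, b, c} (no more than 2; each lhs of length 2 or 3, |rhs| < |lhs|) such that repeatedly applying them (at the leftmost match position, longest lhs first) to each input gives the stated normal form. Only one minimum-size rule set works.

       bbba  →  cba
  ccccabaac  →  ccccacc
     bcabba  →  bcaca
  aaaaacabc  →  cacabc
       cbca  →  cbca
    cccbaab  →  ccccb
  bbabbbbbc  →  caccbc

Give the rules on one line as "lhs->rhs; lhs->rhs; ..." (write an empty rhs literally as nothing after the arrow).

aa->b; bb->c

  | bbba => cba
  | ccccabaac => ccccabbc => ccccacc
  | bcabba => bcaca
  | aaaaacabc => baaacabc => bbacabc => cacabc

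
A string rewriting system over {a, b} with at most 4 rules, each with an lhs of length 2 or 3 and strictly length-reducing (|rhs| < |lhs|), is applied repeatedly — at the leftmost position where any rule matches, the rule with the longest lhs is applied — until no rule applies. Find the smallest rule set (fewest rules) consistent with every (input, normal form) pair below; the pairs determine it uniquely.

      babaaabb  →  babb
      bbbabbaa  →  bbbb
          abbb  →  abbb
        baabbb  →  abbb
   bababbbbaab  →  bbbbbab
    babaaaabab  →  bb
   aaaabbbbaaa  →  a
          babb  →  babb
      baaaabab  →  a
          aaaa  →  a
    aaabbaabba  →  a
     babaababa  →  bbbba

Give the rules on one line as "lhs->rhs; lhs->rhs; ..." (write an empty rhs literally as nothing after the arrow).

aa->a; aab->aa; aba->b; baa->a

  | babaaabb => bbaabb => babb
  | bbbabbaa => bbbaba => bbbb
  | abbb
  | baabbb => abbb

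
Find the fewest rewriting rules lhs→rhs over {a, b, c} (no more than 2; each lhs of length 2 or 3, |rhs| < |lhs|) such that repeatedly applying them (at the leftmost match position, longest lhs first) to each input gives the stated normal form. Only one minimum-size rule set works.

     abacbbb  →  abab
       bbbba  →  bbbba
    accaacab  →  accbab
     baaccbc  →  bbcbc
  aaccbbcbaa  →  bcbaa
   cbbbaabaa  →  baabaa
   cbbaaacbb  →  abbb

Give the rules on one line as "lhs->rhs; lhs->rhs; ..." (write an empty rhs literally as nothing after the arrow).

aac->b; cbb->

  | abacbbb => abab
  | bbbba
  | accaacab => accbab
  | baaccbc => bbcbc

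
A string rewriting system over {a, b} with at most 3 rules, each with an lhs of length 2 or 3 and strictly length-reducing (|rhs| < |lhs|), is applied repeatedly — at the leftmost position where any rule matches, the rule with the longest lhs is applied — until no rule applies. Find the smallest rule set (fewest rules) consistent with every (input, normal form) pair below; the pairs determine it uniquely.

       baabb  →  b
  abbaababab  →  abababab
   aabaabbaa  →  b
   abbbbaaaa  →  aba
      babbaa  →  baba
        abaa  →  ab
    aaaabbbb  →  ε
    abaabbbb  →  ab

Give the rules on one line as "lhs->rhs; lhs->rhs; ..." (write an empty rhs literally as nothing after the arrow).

aa->; bb->; bba->b

  | baabb => bbb => b
  | abbaababab => abababab
  | aabaabbaa => baabbaa => bbbaa => baa => b
  | abbbbaaaa => abbaaaa => abaaa => aba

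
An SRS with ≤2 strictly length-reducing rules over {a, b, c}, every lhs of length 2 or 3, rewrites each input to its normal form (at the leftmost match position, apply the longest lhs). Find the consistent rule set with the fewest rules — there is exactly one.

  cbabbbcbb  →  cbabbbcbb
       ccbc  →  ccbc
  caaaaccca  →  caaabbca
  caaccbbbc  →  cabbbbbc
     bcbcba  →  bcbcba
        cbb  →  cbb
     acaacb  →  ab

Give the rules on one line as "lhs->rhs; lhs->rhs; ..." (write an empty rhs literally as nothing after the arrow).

  | cbabbbcbb
  | ccbc
  | caaaaccca => caaabbca
  | caaccbbbc => cabbbbbc

ac->; acc->bb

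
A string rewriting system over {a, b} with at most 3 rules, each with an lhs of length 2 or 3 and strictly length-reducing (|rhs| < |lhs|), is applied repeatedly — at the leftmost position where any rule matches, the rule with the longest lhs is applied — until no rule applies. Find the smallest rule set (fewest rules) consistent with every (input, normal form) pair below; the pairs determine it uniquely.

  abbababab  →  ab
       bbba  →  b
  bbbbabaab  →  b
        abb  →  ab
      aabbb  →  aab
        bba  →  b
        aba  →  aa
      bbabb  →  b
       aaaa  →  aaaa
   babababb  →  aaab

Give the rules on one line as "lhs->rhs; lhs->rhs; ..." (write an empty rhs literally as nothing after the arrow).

ba->a; bb->b; bba->bb

  | abbababab => abbbabab => abbabab => abbbab => abbab => abbb => abb => ab
  | bbba => bba => bb => b
  | bbbbabaab => bbbabaab => bbabaab => bbbaab => bbaab => bbab => bbb => bb => b
  | abb => ab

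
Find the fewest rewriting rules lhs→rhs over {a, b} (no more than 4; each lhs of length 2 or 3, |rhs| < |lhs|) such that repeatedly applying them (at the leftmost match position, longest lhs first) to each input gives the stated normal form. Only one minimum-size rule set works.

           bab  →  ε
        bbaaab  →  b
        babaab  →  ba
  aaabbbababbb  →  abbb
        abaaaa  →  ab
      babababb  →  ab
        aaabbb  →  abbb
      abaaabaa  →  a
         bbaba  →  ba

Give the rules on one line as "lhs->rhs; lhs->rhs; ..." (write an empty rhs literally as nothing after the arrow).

aa->; aab->ba; bab->

  | bab => ε
  | bbaaab => bbab => b
  | babaab => aab => ba
  | aaabbbababbb => abbbababbb => abbabbb => abbb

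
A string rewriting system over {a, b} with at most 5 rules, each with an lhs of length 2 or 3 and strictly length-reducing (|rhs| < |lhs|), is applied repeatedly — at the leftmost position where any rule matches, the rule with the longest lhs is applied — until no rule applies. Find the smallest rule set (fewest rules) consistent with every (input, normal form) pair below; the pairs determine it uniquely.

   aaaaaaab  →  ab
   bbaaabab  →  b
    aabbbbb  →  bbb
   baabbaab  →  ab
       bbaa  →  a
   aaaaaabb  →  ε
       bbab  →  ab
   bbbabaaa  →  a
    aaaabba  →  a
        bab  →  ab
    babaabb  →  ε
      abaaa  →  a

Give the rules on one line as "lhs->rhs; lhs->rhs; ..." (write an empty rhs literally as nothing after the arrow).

aa->a; aba->; abb->; ba->a

  | aaaaaaab => aaaaaab => aaaaab => aaaab => aaab => aab => ab
  | bbaaabab => baaabab => aaabab => aabab => abab => b
  | aabbbbb => abbbbb => bbb
  | baabbaab => aabbaab => abbaab => aab => ab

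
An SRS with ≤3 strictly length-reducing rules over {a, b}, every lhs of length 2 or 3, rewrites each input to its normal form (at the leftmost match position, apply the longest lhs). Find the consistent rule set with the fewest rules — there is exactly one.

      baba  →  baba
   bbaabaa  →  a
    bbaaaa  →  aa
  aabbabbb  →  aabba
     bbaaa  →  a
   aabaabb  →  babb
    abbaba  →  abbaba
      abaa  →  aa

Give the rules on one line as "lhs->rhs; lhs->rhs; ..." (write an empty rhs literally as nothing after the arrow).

  | baba
  | bbaabaa => babaa => baa => a
  | bbaaaa => baaa => aa
  | aabbabbb => aabba

aaa->ba; baa->a; bbb->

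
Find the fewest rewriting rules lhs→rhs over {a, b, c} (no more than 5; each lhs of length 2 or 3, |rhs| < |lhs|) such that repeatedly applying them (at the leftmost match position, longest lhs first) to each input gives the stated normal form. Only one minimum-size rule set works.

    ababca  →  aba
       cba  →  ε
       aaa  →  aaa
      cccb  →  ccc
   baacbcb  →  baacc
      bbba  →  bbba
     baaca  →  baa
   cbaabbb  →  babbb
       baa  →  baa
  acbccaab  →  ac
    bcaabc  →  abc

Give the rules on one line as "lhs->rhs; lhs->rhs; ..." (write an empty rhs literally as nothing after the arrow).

bca->; ca->; caa->ba; cb->c

  | ababca => aba
  | cba => ca => ε
  | aaa
  | cccb => ccc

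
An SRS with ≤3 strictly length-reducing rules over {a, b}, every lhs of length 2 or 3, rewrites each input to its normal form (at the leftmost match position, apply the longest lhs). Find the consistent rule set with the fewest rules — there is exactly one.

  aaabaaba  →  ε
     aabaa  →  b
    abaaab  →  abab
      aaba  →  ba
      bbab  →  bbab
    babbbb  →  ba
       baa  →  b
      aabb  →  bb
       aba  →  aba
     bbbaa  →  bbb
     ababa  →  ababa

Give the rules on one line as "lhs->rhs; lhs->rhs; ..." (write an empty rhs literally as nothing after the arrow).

  | aaabaaba => abaaba => abba => aa => ε
  | aabaa => baa => b
  | abaaab => abab
  | aaba => ba

aa->; abb->a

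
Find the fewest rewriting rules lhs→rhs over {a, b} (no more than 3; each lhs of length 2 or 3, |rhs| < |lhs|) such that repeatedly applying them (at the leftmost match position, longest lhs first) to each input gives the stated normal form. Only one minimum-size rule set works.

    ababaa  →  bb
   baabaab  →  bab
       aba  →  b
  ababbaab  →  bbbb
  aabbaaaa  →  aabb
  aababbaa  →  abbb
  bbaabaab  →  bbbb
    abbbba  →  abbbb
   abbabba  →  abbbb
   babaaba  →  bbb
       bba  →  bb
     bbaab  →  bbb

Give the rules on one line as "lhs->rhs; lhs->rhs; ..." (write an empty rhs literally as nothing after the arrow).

  | ababaa => bbaa => bba => bb
  | baabaab => abaab => bab
  | aba => b
  | ababbaab => bbbaab => bbbab => bbbb

aba->b; baa->a; bba->bb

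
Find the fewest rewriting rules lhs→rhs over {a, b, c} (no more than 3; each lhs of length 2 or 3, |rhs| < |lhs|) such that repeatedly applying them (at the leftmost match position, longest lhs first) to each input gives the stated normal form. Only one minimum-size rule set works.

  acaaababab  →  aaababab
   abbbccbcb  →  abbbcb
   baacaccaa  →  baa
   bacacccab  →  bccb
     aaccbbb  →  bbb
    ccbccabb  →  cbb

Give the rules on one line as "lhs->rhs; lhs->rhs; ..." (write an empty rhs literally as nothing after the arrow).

ac->; cab->cb; cbc->a

  | acaaababab => aaababab
  | abbbccbcb => abbbcab => abbbcb
  | baacaccaa => baaccaa => bacaa => baa
  | bacacccab => bacccab => bccab => bccb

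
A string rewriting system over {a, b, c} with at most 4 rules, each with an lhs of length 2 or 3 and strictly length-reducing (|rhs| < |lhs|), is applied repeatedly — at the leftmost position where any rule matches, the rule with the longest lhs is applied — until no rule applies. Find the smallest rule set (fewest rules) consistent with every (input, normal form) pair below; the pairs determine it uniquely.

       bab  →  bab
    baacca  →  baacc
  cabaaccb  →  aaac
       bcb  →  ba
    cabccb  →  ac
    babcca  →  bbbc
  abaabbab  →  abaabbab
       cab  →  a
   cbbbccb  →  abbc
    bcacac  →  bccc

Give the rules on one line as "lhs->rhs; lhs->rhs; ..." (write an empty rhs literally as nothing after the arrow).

abc->bb; ca->c; cb->a

  | bab
  | baacca => baacc
  | cabaaccb => cbaaccb => aaaccb => aaaca => aaac
  | bcb => ba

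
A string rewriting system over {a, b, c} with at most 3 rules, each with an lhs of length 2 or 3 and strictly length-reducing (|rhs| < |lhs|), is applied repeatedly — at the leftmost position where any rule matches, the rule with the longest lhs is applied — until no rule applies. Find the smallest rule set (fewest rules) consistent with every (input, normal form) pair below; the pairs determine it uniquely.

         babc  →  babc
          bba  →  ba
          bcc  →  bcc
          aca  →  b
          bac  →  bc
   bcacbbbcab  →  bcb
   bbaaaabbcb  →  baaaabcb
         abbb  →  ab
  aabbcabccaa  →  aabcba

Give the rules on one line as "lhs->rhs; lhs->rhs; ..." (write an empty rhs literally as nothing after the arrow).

ac->c; bb->b; ca->b

  | babc
  | bba => ba
  | bcc
  | aca => ca => b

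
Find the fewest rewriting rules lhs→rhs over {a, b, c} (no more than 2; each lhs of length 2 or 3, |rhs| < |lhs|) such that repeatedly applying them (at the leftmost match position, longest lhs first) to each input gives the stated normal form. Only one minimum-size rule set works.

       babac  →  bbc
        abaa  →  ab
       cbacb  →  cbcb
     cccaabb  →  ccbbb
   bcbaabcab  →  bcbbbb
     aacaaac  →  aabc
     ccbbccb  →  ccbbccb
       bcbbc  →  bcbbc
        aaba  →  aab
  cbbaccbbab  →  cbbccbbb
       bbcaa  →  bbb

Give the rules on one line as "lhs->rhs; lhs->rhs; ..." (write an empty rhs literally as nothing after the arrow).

ba->b; ca->b

  | babac => bbac => bbc
  | abaa => aba => ab
  | cbacb => cbcb
  | cccaabb => ccbabb => ccbbb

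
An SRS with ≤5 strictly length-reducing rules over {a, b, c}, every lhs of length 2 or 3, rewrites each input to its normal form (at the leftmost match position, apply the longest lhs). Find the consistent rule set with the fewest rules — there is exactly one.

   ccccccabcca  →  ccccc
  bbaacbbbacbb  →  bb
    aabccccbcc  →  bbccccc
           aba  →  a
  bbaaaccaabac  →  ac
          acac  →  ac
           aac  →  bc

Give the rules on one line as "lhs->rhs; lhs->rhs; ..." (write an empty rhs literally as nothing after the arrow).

  | ccccccabcca => cccccbcca => cccccca => ccccc
  | bbaacbbbacbb => bacbbbacbb => cbbbacbb => bbacbb => bcbb => bb
  | aabccccbcc => bbccccbcc => bbccccc
  | aba => a

aa->b; ba->; ca->; cb->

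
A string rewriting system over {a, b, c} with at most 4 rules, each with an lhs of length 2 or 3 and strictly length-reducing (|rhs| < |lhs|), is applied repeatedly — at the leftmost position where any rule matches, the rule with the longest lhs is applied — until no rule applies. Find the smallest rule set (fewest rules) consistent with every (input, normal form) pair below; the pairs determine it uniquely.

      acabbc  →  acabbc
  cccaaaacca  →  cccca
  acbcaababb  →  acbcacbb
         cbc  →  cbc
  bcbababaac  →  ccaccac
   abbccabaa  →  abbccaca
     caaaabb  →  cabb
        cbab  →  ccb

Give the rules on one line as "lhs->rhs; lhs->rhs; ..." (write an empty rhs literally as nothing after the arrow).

aa->a; aac->; ba->c; bcb->cc

  | acabbc
  | cccaaaacca => cccaaacca => cccaacca => cccca
  | acbcaababb => acbcababb => acbcacbb
  | cbc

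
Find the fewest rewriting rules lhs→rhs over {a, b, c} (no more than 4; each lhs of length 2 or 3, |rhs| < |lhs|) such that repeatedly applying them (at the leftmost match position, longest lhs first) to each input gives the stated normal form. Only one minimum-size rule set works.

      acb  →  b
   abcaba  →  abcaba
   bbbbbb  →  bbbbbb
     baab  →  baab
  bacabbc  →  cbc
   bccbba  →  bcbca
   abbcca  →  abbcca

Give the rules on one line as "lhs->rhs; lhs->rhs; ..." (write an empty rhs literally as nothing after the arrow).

ac->; bab->c; cbb->bc

  | acb => b
  | abcaba
  | bbbbbb
  | baab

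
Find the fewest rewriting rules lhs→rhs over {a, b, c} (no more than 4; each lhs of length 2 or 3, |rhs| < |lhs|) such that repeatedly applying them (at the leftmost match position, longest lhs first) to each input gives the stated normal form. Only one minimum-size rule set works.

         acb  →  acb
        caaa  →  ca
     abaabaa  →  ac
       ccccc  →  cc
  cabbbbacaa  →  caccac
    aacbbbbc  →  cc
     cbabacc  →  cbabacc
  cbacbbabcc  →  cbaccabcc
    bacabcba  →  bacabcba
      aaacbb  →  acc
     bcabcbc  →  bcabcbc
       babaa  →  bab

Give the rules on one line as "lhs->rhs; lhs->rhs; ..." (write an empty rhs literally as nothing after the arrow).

aa->; bb->c; ccc->cc

  | acb
  | caaa => ca
  | abaabaa => abbaa => acaa => ac
  | ccccc => cccc => ccc => cc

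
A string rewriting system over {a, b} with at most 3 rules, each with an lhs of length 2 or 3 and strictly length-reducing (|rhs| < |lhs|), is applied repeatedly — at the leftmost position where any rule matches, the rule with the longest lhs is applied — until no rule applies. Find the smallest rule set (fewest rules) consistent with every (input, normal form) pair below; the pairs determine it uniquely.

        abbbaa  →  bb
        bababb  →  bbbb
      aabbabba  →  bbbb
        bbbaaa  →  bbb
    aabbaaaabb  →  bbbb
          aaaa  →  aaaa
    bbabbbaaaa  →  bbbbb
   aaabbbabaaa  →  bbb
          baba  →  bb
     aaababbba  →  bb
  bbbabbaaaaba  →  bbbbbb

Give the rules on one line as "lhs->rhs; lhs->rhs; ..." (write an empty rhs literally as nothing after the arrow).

  | abbbaa => bbaa => bba => bb
  | bababb => bbabb => bbbb
  | aabbabba => bbabba => bbbba => bbbb
  | bbbaaa => bbbaa => bbba => bbb

aab->b; ab->; ba->b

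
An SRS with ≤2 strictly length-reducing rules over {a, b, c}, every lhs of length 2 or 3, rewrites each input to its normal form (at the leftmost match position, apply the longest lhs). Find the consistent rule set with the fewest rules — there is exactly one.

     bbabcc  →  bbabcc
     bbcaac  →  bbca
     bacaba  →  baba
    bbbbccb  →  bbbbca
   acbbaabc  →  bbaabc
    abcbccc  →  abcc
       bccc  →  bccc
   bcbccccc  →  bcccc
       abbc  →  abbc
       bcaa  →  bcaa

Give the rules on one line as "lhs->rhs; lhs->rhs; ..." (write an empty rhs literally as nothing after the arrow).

ac->; cb->a

  | bbabcc
  | bbcaac => bbca
  | bacaba => baba
  | bbbbccb => bbbbca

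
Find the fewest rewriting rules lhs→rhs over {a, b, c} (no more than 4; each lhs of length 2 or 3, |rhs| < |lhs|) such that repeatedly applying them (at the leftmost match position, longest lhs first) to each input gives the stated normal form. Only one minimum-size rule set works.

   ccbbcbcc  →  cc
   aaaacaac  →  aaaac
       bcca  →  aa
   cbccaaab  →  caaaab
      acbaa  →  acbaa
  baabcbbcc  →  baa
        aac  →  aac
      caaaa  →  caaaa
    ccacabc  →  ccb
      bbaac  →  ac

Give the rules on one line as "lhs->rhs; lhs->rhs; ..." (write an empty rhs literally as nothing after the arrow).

aca->; bba->; bc->b; bcc->a

  | ccbbcbcc => ccbbbcc => ccbba => cc
  | aaaacaac => aaaac
  | bcca => aa
  | cbccaaab => caaaab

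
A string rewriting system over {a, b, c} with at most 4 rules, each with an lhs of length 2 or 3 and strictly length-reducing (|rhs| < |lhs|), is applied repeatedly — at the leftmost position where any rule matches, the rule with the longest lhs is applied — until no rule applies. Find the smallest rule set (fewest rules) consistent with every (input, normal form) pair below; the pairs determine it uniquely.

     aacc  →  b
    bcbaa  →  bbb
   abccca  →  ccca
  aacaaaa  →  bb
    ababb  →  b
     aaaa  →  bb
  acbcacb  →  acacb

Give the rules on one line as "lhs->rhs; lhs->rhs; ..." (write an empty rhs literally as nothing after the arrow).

aa->b; ab->; bc->b; bca->a

  | aacc => bcc => bc => b
  | bcbaa => bbaa => bbb
  | abccca => ccca
  | aacaaaa => bcaaaa => aaaa => baa => bb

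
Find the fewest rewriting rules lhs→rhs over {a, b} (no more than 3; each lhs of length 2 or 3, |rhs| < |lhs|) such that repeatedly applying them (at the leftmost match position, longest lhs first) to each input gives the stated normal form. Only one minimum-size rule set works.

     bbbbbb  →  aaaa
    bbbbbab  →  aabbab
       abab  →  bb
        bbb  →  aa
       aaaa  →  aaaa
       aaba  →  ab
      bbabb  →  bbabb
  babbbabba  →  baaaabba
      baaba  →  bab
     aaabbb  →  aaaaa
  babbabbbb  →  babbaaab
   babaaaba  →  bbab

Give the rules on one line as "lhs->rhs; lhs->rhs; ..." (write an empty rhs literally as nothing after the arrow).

aba->b; bbb->aa

  | bbbbbb => aabbb => aaaa
  | bbbbbab => aabbab
  | abab => bb
  | bbb => aa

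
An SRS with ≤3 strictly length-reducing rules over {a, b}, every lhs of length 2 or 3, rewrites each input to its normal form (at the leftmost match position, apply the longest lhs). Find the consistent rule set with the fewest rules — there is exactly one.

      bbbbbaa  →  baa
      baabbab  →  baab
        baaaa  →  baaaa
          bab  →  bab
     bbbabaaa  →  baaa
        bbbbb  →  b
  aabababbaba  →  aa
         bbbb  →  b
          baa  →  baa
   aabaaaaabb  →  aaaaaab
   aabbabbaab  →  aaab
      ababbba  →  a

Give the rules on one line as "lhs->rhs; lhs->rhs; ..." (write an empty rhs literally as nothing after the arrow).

aba->a; bb->b

  | bbbbbaa => bbbbaa => bbbaa => bbaa => baa
  | baabbab => baabab => baab
  | baaaa
  | bab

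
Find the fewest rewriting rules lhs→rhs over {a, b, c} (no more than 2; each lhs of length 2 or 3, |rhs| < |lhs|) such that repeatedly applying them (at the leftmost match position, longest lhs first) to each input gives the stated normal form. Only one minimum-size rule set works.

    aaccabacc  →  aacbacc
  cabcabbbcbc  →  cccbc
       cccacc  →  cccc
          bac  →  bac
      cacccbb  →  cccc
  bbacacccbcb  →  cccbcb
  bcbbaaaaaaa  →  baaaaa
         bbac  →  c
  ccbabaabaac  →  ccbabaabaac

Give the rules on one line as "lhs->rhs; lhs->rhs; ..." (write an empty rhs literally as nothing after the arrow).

bb->c; ca->

  | aaccabacc => aacbacc
  | cabcabbbcbc => bcabbbcbc => bbbbcbc => cbbcbc => cccbc
  | cccacc => cccc
  | bac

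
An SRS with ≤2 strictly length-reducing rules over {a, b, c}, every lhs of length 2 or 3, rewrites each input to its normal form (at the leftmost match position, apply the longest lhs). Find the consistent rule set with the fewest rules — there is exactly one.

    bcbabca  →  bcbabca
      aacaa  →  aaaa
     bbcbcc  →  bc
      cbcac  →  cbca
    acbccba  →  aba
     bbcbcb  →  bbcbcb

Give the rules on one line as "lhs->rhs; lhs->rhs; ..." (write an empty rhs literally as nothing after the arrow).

ac->a; bcc->c

  | bcbabca
  | aacaa => aaaa
  | bbcbcc => bbcc => bc
  | cbcac => cbca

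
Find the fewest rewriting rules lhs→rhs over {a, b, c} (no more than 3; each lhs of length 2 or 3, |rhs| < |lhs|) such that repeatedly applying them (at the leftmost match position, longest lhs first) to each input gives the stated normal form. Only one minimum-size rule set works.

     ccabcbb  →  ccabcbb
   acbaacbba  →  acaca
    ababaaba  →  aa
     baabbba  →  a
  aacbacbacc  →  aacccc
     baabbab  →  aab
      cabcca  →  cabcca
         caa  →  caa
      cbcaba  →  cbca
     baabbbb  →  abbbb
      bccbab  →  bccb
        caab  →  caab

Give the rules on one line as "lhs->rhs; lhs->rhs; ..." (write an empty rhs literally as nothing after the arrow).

ba->; bba->a

  | ccabcbb
  | acbaacbba => acacbba => acaca
  | ababaaba => abaaba => aaba => aa
  | baabbba => abbba => aba => a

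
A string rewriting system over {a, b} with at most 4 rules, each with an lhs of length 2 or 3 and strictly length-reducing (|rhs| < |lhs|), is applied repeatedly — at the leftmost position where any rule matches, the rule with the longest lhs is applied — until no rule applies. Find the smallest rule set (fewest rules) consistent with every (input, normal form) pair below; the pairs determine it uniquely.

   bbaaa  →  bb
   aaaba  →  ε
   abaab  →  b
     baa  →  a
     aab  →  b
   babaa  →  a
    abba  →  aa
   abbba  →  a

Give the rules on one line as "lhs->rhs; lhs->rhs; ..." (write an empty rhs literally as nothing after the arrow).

  | bbaaa => aaa => bb
  | aaaba => bbba => ba => ε
  | abaab => aab => b
  | baa => a

aaa->bb; aab->b; ba->; bba->a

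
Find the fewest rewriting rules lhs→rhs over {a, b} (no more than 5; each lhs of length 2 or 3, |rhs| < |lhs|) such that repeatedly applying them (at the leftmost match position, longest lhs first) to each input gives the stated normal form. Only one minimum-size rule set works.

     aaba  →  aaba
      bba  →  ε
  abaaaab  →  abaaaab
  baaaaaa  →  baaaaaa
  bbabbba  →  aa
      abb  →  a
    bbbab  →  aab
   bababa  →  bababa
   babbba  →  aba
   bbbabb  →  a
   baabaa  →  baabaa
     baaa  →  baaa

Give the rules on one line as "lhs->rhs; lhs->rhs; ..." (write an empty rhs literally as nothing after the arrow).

  | aaba
  | bba => ε
  | abaaaab
  | baaaaaa

abb->bb; bb->a; bba->; bbb->a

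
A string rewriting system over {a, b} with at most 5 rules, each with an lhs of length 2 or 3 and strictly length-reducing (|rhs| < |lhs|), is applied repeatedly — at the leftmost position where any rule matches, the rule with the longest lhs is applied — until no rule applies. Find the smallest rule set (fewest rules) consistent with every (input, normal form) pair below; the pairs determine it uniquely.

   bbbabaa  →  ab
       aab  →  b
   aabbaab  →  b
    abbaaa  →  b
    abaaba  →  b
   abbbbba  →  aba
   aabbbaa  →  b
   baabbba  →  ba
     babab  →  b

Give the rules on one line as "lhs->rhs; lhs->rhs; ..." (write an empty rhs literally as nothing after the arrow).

aa->; abb->ba; bab->ab; bb->b

  | bbbabaa => bbabaa => babaa => abaa => ab
  | aab => b
  | aabbaab => bbaab => baab => bb => b
  | abbaaa => baaaa => baa => b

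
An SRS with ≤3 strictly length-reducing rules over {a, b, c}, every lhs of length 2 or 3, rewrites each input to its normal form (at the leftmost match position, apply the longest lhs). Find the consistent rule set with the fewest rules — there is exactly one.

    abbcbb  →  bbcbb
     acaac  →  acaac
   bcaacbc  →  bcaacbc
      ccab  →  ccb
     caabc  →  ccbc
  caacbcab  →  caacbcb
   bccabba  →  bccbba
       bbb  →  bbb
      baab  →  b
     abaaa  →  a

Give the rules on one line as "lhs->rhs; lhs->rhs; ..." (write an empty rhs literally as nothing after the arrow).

aab->cb; ab->b; baa->

  | abbcbb => bbcbb
  | acaac
  | bcaacbc
  | ccab => ccb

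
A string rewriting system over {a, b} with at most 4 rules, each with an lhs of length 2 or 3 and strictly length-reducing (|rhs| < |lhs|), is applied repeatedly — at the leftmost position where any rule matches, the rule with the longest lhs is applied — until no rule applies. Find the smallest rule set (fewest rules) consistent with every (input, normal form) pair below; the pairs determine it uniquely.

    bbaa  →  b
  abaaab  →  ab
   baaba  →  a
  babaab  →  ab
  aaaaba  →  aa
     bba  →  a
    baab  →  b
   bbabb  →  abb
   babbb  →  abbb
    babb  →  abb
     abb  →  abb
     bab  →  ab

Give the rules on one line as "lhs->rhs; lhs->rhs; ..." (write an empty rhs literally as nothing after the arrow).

aab->ab; ba->a; baa->

  | bbaa => b
  | abaaab => aab => ab
  | baaba => ba => a
  | babaab => abaab => ab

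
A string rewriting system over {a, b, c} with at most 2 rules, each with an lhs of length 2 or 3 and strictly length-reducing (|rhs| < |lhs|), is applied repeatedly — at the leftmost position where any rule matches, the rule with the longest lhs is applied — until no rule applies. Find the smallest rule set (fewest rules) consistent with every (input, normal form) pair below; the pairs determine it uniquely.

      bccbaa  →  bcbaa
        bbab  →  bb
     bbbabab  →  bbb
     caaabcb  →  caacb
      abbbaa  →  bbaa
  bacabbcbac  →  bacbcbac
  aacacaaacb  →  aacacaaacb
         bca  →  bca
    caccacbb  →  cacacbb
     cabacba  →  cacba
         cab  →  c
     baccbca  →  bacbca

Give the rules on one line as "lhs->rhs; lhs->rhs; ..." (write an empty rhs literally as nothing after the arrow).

ab->; cc->c

  | bccbaa => bcbaa
  | bbab => bb
  | bbbabab => bbbab => bbb
  | caaabcb => caacb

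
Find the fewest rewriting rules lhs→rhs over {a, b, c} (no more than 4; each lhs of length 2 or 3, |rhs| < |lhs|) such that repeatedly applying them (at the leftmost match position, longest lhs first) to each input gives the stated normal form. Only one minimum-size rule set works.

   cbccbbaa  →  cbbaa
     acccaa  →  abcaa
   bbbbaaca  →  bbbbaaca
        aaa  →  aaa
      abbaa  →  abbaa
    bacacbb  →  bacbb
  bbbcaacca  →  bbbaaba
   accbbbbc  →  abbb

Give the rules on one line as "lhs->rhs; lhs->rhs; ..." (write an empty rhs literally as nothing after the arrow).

  | cbccbbaa => cbbaa
  | acccaa => abcaa
  | bbbbaaca
  | aaa

bbc->bb; cac->c; cc->b; ccb->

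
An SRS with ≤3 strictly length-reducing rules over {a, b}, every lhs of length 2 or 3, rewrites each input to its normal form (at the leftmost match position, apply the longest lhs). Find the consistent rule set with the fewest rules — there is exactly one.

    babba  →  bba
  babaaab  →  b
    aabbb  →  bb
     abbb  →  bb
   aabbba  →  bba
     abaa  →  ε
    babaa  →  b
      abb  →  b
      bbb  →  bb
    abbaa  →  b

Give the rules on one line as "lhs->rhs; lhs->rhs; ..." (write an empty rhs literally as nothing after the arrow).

  | babba => bba
  | babaaab => baaab => bab => b
  | aabbb => bbb => bb
  | abbb => bb

aa->; ab->; bbb->bb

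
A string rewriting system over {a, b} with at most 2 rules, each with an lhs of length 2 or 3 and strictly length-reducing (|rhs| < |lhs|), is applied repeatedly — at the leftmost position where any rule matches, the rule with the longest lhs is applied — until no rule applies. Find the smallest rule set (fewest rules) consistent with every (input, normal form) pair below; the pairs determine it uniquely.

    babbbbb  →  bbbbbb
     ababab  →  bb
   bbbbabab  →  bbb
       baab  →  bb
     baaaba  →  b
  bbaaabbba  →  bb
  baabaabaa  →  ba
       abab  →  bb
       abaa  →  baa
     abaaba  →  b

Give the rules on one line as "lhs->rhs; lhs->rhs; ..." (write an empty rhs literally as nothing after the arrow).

ab->b; bba->ab

  | babbbbb => bbbbbb
  | ababab => babab => bbab => abb => bb
  | bbbbabab => bbabbab => abbbab => bbbab => babb => bbb
  | baab => bab => bb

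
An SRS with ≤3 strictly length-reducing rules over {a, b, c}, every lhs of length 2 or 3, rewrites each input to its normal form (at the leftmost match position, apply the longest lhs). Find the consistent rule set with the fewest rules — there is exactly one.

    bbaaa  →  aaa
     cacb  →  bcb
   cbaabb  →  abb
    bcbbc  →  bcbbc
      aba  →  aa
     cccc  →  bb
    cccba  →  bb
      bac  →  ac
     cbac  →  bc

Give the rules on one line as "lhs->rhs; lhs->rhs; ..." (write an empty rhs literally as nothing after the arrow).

ba->a; ca->b; cc->b

  | bbaaa => baaa => aaa
  | cacb => bcb
  | cbaabb => caabb => babb => abb
  | bcbbc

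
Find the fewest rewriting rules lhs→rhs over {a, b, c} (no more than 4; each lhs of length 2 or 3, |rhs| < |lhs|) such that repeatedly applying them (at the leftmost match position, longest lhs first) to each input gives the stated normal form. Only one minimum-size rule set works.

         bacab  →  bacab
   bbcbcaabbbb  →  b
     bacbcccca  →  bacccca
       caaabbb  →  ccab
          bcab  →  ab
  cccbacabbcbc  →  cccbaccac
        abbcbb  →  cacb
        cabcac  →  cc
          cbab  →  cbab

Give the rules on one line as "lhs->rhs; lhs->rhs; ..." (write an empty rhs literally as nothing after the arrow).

  | bacab
  | bbcbcaabbbb => bcbcaabbbb => bcaabbbb => aabbbb => bbbb => bbb => bb => b
  | bacbcccca => bacccca
  | caaabbb => cabbb => ccab

aa->; abb->ca; bb->b; bc->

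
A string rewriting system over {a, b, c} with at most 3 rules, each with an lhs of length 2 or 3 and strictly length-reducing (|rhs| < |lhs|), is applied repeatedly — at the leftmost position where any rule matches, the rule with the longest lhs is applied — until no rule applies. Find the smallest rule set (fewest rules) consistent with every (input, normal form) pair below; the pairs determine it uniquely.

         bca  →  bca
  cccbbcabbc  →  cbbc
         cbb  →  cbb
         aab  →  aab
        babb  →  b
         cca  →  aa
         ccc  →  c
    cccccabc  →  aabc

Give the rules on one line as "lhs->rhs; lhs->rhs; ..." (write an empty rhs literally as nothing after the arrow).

  | bca
  | cccbbcabbc => ccbbcabbc => cbbcabbc => cbbcc => cbbc
  | cbb
  | aab

abb->; cc->c; cca->aa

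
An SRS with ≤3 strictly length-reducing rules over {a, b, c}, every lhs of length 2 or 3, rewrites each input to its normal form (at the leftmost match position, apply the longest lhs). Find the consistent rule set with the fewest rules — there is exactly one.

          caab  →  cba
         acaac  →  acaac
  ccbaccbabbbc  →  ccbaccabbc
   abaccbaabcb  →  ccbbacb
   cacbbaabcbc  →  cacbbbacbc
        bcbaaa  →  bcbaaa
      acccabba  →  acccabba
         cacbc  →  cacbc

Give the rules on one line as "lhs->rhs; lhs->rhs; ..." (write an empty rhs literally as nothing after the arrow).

  | caab => cba
  | acaac
  | ccbaccbabbbc => ccbaccabbc
  | abaccbaabcb => ccbaabcb => ccbbacb

aab->ba; aba->; bab->a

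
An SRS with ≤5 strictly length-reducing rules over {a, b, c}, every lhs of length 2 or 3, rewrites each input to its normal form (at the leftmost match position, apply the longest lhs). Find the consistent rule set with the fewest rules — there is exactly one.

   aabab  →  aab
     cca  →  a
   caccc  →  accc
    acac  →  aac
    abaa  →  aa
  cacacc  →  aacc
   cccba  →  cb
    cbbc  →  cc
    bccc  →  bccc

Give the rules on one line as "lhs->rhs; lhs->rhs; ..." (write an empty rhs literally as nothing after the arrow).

  | aabab => aab
  | cca => ca => a
  | caccc => accc
  | acac => aac

ba->; bbc->c; ca->a; ccb->bb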